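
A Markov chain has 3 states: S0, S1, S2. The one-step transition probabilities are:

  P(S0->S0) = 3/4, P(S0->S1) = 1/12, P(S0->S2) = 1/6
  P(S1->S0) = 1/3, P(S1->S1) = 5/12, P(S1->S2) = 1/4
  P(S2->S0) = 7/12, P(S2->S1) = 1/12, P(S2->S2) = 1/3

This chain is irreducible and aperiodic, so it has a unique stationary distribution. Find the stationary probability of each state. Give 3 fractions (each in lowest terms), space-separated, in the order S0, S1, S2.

The stationary distribution satisfies pi = pi * P, i.e.:
  pi_S0 = 3/4*pi_S0 + 1/3*pi_S1 + 7/12*pi_S2
  pi_S1 = 1/12*pi_S0 + 5/12*pi_S1 + 1/12*pi_S2
  pi_S2 = 1/6*pi_S0 + 1/4*pi_S1 + 1/3*pi_S2
with normalization: pi_S0 + pi_S1 + pi_S2 = 1.

Using the first 2 balance equations plus normalization, the linear system A*pi = b is:
  [-1/4, 1/3, 7/12] . pi = 0
  [1/12, -7/12, 1/12] . pi = 0
  [1, 1, 1] . pi = 1

Solving yields:
  pi_S0 = 53/80
  pi_S1 = 1/8
  pi_S2 = 17/80

Verification (pi * P):
  53/80*3/4 + 1/8*1/3 + 17/80*7/12 = 53/80 = pi_S0  (ok)
  53/80*1/12 + 1/8*5/12 + 17/80*1/12 = 1/8 = pi_S1  (ok)
  53/80*1/6 + 1/8*1/4 + 17/80*1/3 = 17/80 = pi_S2  (ok)

Answer: 53/80 1/8 17/80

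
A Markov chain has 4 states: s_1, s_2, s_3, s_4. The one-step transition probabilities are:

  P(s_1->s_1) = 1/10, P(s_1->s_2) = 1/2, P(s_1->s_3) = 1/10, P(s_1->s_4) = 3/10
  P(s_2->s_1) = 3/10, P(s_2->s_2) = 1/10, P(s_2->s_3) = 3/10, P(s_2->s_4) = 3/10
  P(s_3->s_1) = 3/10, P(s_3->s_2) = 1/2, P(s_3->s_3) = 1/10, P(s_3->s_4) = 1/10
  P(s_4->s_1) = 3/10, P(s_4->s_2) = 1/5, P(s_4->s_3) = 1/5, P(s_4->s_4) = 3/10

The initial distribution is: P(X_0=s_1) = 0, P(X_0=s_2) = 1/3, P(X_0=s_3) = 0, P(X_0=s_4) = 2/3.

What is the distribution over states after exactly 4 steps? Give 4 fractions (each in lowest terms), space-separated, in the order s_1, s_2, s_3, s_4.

Answer: 156/625 4577/15000 2761/15000 653/2500

Derivation:
Propagating the distribution step by step (d_{t+1} = d_t * P):
d_0 = (s_1=0, s_2=1/3, s_3=0, s_4=2/3)
  d_1[s_1] = 0*1/10 + 1/3*3/10 + 0*3/10 + 2/3*3/10 = 3/10
  d_1[s_2] = 0*1/2 + 1/3*1/10 + 0*1/2 + 2/3*1/5 = 1/6
  d_1[s_3] = 0*1/10 + 1/3*3/10 + 0*1/10 + 2/3*1/5 = 7/30
  d_1[s_4] = 0*3/10 + 1/3*3/10 + 0*1/10 + 2/3*3/10 = 3/10
d_1 = (s_1=3/10, s_2=1/6, s_3=7/30, s_4=3/10)
  d_2[s_1] = 3/10*1/10 + 1/6*3/10 + 7/30*3/10 + 3/10*3/10 = 6/25
  d_2[s_2] = 3/10*1/2 + 1/6*1/10 + 7/30*1/2 + 3/10*1/5 = 103/300
  d_2[s_3] = 3/10*1/10 + 1/6*3/10 + 7/30*1/10 + 3/10*1/5 = 49/300
  d_2[s_4] = 3/10*3/10 + 1/6*3/10 + 7/30*1/10 + 3/10*3/10 = 19/75
d_2 = (s_1=6/25, s_2=103/300, s_3=49/300, s_4=19/75)
  d_3[s_1] = 6/25*1/10 + 103/300*3/10 + 49/300*3/10 + 19/75*3/10 = 63/250
  d_3[s_2] = 6/25*1/2 + 103/300*1/10 + 49/300*1/2 + 19/75*1/5 = 43/150
  d_3[s_3] = 6/25*1/10 + 103/300*3/10 + 49/300*1/10 + 19/75*1/5 = 97/500
  d_3[s_4] = 6/25*3/10 + 103/300*3/10 + 49/300*1/10 + 19/75*3/10 = 401/1500
d_3 = (s_1=63/250, s_2=43/150, s_3=97/500, s_4=401/1500)
  d_4[s_1] = 63/250*1/10 + 43/150*3/10 + 97/500*3/10 + 401/1500*3/10 = 156/625
  d_4[s_2] = 63/250*1/2 + 43/150*1/10 + 97/500*1/2 + 401/1500*1/5 = 4577/15000
  d_4[s_3] = 63/250*1/10 + 43/150*3/10 + 97/500*1/10 + 401/1500*1/5 = 2761/15000
  d_4[s_4] = 63/250*3/10 + 43/150*3/10 + 97/500*1/10 + 401/1500*3/10 = 653/2500
d_4 = (s_1=156/625, s_2=4577/15000, s_3=2761/15000, s_4=653/2500)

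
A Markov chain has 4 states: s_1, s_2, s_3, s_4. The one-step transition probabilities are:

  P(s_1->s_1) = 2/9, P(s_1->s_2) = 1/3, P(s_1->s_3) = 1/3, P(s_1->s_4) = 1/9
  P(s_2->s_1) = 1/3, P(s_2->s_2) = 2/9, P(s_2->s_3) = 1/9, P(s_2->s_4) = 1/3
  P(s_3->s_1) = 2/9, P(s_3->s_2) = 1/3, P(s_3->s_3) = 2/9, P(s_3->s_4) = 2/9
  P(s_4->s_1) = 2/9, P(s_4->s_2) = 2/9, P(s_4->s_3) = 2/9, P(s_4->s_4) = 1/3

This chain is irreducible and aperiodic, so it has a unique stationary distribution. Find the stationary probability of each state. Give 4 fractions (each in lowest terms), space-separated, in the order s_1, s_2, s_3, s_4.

Answer: 23/91 25/91 20/91 23/91

Derivation:
The stationary distribution satisfies pi = pi * P, i.e.:
  pi_s_1 = 2/9*pi_s_1 + 1/3*pi_s_2 + 2/9*pi_s_3 + 2/9*pi_s_4
  pi_s_2 = 1/3*pi_s_1 + 2/9*pi_s_2 + 1/3*pi_s_3 + 2/9*pi_s_4
  pi_s_3 = 1/3*pi_s_1 + 1/9*pi_s_2 + 2/9*pi_s_3 + 2/9*pi_s_4
  pi_s_4 = 1/9*pi_s_1 + 1/3*pi_s_2 + 2/9*pi_s_3 + 1/3*pi_s_4
with normalization: pi_s_1 + pi_s_2 + pi_s_3 + pi_s_4 = 1.

Using the first 3 balance equations plus normalization, the linear system A*pi = b is:
  [-7/9, 1/3, 2/9, 2/9] . pi = 0
  [1/3, -7/9, 1/3, 2/9] . pi = 0
  [1/3, 1/9, -7/9, 2/9] . pi = 0
  [1, 1, 1, 1] . pi = 1

Solving yields:
  pi_s_1 = 23/91
  pi_s_2 = 25/91
  pi_s_3 = 20/91
  pi_s_4 = 23/91

Verification (pi * P):
  23/91*2/9 + 25/91*1/3 + 20/91*2/9 + 23/91*2/9 = 23/91 = pi_s_1  (ok)
  23/91*1/3 + 25/91*2/9 + 20/91*1/3 + 23/91*2/9 = 25/91 = pi_s_2  (ok)
  23/91*1/3 + 25/91*1/9 + 20/91*2/9 + 23/91*2/9 = 20/91 = pi_s_3  (ok)
  23/91*1/9 + 25/91*1/3 + 20/91*2/9 + 23/91*1/3 = 23/91 = pi_s_4  (ok)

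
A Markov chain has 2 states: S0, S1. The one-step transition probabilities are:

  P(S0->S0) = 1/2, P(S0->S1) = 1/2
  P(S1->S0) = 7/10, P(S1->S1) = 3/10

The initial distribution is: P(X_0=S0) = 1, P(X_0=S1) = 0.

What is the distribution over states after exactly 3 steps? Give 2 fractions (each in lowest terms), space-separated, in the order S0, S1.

Answer: 29/50 21/50

Derivation:
Propagating the distribution step by step (d_{t+1} = d_t * P):
d_0 = (S0=1, S1=0)
  d_1[S0] = 1*1/2 + 0*7/10 = 1/2
  d_1[S1] = 1*1/2 + 0*3/10 = 1/2
d_1 = (S0=1/2, S1=1/2)
  d_2[S0] = 1/2*1/2 + 1/2*7/10 = 3/5
  d_2[S1] = 1/2*1/2 + 1/2*3/10 = 2/5
d_2 = (S0=3/5, S1=2/5)
  d_3[S0] = 3/5*1/2 + 2/5*7/10 = 29/50
  d_3[S1] = 3/5*1/2 + 2/5*3/10 = 21/50
d_3 = (S0=29/50, S1=21/50)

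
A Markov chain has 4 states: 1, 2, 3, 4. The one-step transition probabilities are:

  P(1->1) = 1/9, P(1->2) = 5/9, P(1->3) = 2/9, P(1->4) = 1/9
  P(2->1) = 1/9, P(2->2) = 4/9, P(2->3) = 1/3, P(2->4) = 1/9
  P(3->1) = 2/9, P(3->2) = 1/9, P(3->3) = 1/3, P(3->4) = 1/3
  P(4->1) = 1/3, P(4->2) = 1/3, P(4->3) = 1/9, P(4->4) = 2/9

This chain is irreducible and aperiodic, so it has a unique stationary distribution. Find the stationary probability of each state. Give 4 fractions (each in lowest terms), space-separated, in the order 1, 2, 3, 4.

Answer: 16/87 41/116 47/174 67/348

Derivation:
The stationary distribution satisfies pi = pi * P, i.e.:
  pi_1 = 1/9*pi_1 + 1/9*pi_2 + 2/9*pi_3 + 1/3*pi_4
  pi_2 = 5/9*pi_1 + 4/9*pi_2 + 1/9*pi_3 + 1/3*pi_4
  pi_3 = 2/9*pi_1 + 1/3*pi_2 + 1/3*pi_3 + 1/9*pi_4
  pi_4 = 1/9*pi_1 + 1/9*pi_2 + 1/3*pi_3 + 2/9*pi_4
with normalization: pi_1 + pi_2 + pi_3 + pi_4 = 1.

Using the first 3 balance equations plus normalization, the linear system A*pi = b is:
  [-8/9, 1/9, 2/9, 1/3] . pi = 0
  [5/9, -5/9, 1/9, 1/3] . pi = 0
  [2/9, 1/3, -2/3, 1/9] . pi = 0
  [1, 1, 1, 1] . pi = 1

Solving yields:
  pi_1 = 16/87
  pi_2 = 41/116
  pi_3 = 47/174
  pi_4 = 67/348

Verification (pi * P):
  16/87*1/9 + 41/116*1/9 + 47/174*2/9 + 67/348*1/3 = 16/87 = pi_1  (ok)
  16/87*5/9 + 41/116*4/9 + 47/174*1/9 + 67/348*1/3 = 41/116 = pi_2  (ok)
  16/87*2/9 + 41/116*1/3 + 47/174*1/3 + 67/348*1/9 = 47/174 = pi_3  (ok)
  16/87*1/9 + 41/116*1/9 + 47/174*1/3 + 67/348*2/9 = 67/348 = pi_4  (ok)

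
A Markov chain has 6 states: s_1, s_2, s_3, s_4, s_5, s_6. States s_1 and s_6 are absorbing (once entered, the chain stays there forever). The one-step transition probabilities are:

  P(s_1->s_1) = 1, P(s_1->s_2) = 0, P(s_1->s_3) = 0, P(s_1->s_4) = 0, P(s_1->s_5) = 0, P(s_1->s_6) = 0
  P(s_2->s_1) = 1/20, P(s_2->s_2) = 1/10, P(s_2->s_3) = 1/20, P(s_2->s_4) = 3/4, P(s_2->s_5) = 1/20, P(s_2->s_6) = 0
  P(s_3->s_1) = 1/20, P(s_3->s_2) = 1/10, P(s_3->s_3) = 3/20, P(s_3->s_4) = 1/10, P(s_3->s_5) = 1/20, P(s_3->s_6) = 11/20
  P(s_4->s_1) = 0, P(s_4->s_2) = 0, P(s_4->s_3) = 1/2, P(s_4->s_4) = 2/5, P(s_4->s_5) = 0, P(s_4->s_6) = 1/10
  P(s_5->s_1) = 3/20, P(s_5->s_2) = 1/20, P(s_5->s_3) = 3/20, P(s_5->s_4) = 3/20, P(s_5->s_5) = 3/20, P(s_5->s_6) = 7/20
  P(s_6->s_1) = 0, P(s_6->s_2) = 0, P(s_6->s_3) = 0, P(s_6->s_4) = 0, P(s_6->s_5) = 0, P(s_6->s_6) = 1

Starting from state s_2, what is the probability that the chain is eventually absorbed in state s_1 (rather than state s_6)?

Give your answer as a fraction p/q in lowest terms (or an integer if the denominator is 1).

Let a_i = P(absorbed in s_1 | start in state i).
Boundary conditions: a_s_1 = 1, a_s_6 = 0.
For each transient state i, a_i = sum_j P(i->j) * a_j:
  a_s_2 = 1/20*a_s_1 + 1/10*a_s_2 + 1/20*a_s_3 + 3/4*a_s_4 + 1/20*a_s_5 + 0*a_s_6
  a_s_3 = 1/20*a_s_1 + 1/10*a_s_2 + 3/20*a_s_3 + 1/10*a_s_4 + 1/20*a_s_5 + 11/20*a_s_6
  a_s_4 = 0*a_s_1 + 0*a_s_2 + 1/2*a_s_3 + 2/5*a_s_4 + 0*a_s_5 + 1/10*a_s_6
  a_s_5 = 3/20*a_s_1 + 1/20*a_s_2 + 3/20*a_s_3 + 3/20*a_s_4 + 3/20*a_s_5 + 7/20*a_s_6

Substituting a_s_1 = 1 and a_s_6 = 0, rearrange to (I - Q) a = r where r[i] = P(i -> s_1):
  [9/10, -1/20, -3/4, -1/20] . (a_s_2, a_s_3, a_s_4, a_s_5) = 1/20
  [-1/10, 17/20, -1/10, -1/20] . (a_s_2, a_s_3, a_s_4, a_s_5) = 1/20
  [0, -1/2, 3/5, 0] . (a_s_2, a_s_3, a_s_4, a_s_5) = 0
  [-1/20, -3/20, -3/20, 17/20] . (a_s_2, a_s_3, a_s_4, a_s_5) = 3/20

Solving yields:
  a_s_2 = 692/4913
  a_s_3 = 480/4913
  a_s_4 = 400/4913
  a_s_5 = 1063/4913

Starting state is s_2, so the absorption probability is a_s_2 = 692/4913.

Answer: 692/4913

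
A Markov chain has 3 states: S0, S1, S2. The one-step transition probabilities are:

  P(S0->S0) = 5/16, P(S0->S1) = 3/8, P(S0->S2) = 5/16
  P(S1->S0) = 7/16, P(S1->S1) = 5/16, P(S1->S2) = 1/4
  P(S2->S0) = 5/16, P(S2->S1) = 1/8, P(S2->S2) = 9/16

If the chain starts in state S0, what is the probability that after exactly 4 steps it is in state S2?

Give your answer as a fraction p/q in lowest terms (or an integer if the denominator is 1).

Computing P^4 by repeated multiplication:
P^1 =
  S0: [5/16, 3/8, 5/16]
  S1: [7/16, 5/16, 1/4]
  S2: [5/16, 1/8, 9/16]
P^2 =
  S0: [23/64, 35/128, 47/128]
  S1: [45/128, 75/256, 91/256]
  S2: [21/64, 29/128, 57/128]
P^3 =
  S0: [355/1024, 545/2048, 793/2048]
  S1: [715/2048, 1097/4096, 1569/4096]
  S2: [349/1024, 511/2048, 839/2048]
P^4 =
  S0: [5665/16384, 8571/32768, 12867/32768]
  S1: [11337/32768, 17203/65536, 25659/65536]
  S2: [5631/16384, 8421/32768, 13085/32768]

(P^4)[S0 -> S2] = 12867/32768

Answer: 12867/32768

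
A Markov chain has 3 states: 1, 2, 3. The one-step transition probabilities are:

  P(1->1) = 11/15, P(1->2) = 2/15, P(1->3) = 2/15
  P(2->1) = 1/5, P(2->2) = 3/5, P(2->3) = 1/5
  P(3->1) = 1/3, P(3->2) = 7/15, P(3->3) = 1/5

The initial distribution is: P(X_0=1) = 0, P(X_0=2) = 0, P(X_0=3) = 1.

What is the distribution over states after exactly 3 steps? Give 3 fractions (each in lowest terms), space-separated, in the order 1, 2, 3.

Propagating the distribution step by step (d_{t+1} = d_t * P):
d_0 = (1=0, 2=0, 3=1)
  d_1[1] = 0*11/15 + 0*1/5 + 1*1/3 = 1/3
  d_1[2] = 0*2/15 + 0*3/5 + 1*7/15 = 7/15
  d_1[3] = 0*2/15 + 0*1/5 + 1*1/5 = 1/5
d_1 = (1=1/3, 2=7/15, 3=1/5)
  d_2[1] = 1/3*11/15 + 7/15*1/5 + 1/5*1/3 = 91/225
  d_2[2] = 1/3*2/15 + 7/15*3/5 + 1/5*7/15 = 94/225
  d_2[3] = 1/3*2/15 + 7/15*1/5 + 1/5*1/5 = 8/45
d_2 = (1=91/225, 2=94/225, 3=8/45)
  d_3[1] = 91/225*11/15 + 94/225*1/5 + 8/45*1/3 = 1483/3375
  d_3[2] = 91/225*2/15 + 94/225*3/5 + 8/45*7/15 = 436/1125
  d_3[3] = 91/225*2/15 + 94/225*1/5 + 8/45*1/5 = 584/3375
d_3 = (1=1483/3375, 2=436/1125, 3=584/3375)

Answer: 1483/3375 436/1125 584/3375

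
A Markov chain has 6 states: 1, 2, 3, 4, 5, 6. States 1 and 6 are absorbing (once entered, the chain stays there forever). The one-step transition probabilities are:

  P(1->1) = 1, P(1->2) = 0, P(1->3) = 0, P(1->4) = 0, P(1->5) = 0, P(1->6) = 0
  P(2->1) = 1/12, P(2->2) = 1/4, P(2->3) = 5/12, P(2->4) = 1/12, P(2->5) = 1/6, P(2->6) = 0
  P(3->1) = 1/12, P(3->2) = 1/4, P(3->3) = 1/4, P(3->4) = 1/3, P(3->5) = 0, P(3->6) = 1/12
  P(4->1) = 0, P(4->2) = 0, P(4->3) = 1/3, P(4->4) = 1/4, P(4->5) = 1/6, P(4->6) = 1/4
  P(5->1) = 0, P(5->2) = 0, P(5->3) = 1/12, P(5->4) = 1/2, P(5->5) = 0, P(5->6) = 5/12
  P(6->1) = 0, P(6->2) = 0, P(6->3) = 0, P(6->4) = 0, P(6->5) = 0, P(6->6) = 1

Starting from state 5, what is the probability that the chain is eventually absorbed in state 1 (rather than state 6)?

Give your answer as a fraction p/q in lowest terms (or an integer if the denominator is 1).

Answer: 33/349

Derivation:
Let a_i = P(absorbed in 1 | start in state i).
Boundary conditions: a_1 = 1, a_6 = 0.
For each transient state i, a_i = sum_j P(i->j) * a_j:
  a_2 = 1/12*a_1 + 1/4*a_2 + 5/12*a_3 + 1/12*a_4 + 1/6*a_5 + 0*a_6
  a_3 = 1/12*a_1 + 1/4*a_2 + 1/4*a_3 + 1/3*a_4 + 0*a_5 + 1/12*a_6
  a_4 = 0*a_1 + 0*a_2 + 1/3*a_3 + 1/4*a_4 + 1/6*a_5 + 1/4*a_6
  a_5 = 0*a_1 + 0*a_2 + 1/12*a_3 + 1/2*a_4 + 0*a_5 + 5/12*a_6

Substituting a_1 = 1 and a_6 = 0, rearrange to (I - Q) a = r where r[i] = P(i -> 1):
  [3/4, -5/12, -1/12, -1/6] . (a_2, a_3, a_4, a_5) = 1/12
  [-1/4, 3/4, -1/3, 0] . (a_2, a_3, a_4, a_5) = 1/12
  [0, -1/3, 3/4, -1/6] . (a_2, a_3, a_4, a_5) = 0
  [0, -1/12, -1/2, 1] . (a_2, a_3, a_4, a_5) = 0

Solving yields:
  a_2 = 105/349
  a_3 = 96/349
  a_4 = 50/349
  a_5 = 33/349

Starting state is 5, so the absorption probability is a_5 = 33/349.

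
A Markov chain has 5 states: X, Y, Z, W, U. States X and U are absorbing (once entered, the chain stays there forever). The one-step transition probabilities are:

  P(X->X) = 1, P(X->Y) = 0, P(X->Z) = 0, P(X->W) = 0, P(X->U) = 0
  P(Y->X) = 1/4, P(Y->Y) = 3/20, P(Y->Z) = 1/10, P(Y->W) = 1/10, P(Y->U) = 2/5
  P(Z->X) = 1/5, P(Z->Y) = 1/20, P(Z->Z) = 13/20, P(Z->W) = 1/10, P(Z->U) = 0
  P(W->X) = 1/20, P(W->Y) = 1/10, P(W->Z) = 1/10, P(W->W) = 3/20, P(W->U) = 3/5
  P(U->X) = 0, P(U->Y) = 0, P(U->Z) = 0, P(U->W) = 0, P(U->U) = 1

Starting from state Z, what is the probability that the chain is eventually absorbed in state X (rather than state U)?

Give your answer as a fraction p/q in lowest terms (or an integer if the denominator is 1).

Answer: 427/627

Derivation:
Let a_i = P(absorbed in X | start in state i).
Boundary conditions: a_X = 1, a_U = 0.
For each transient state i, a_i = sum_j P(i->j) * a_j:
  a_Y = 1/4*a_X + 3/20*a_Y + 1/10*a_Z + 1/10*a_W + 2/5*a_U
  a_Z = 1/5*a_X + 1/20*a_Y + 13/20*a_Z + 1/10*a_W + 0*a_U
  a_W = 1/20*a_X + 1/10*a_Y + 1/10*a_Z + 3/20*a_W + 3/5*a_U

Substituting a_X = 1 and a_U = 0, rearrange to (I - Q) a = r where r[i] = P(i -> X):
  [17/20, -1/10, -1/10] . (a_Y, a_Z, a_W) = 1/4
  [-1/20, 7/20, -1/10] . (a_Y, a_Z, a_W) = 1/5
  [-1/10, -1/10, 17/20] . (a_Y, a_Z, a_W) = 1/20

Solving yields:
  a_Y = 745/1881
  a_Z = 427/627
  a_W = 349/1881

Starting state is Z, so the absorption probability is a_Z = 427/627.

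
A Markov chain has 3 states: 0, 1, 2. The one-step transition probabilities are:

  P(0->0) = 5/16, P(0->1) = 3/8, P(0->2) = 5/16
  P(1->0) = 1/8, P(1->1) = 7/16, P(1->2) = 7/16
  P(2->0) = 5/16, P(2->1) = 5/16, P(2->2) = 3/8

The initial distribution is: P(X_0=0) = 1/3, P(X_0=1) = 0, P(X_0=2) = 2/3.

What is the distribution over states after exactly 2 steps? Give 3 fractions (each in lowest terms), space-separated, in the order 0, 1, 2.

Answer: 1/4 287/768 289/768

Derivation:
Propagating the distribution step by step (d_{t+1} = d_t * P):
d_0 = (0=1/3, 1=0, 2=2/3)
  d_1[0] = 1/3*5/16 + 0*1/8 + 2/3*5/16 = 5/16
  d_1[1] = 1/3*3/8 + 0*7/16 + 2/3*5/16 = 1/3
  d_1[2] = 1/3*5/16 + 0*7/16 + 2/3*3/8 = 17/48
d_1 = (0=5/16, 1=1/3, 2=17/48)
  d_2[0] = 5/16*5/16 + 1/3*1/8 + 17/48*5/16 = 1/4
  d_2[1] = 5/16*3/8 + 1/3*7/16 + 17/48*5/16 = 287/768
  d_2[2] = 5/16*5/16 + 1/3*7/16 + 17/48*3/8 = 289/768
d_2 = (0=1/4, 1=287/768, 2=289/768)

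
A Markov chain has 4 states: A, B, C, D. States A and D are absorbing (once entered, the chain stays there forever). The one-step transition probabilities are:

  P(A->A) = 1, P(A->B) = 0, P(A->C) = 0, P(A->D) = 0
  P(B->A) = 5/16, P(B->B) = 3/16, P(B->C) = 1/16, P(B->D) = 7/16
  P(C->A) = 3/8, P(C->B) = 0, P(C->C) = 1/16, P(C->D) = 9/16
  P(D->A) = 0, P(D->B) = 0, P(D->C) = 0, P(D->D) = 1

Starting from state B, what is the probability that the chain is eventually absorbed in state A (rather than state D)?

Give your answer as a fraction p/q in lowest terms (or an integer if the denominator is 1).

Answer: 27/65

Derivation:
Let a_i = P(absorbed in A | start in state i).
Boundary conditions: a_A = 1, a_D = 0.
For each transient state i, a_i = sum_j P(i->j) * a_j:
  a_B = 5/16*a_A + 3/16*a_B + 1/16*a_C + 7/16*a_D
  a_C = 3/8*a_A + 0*a_B + 1/16*a_C + 9/16*a_D

Substituting a_A = 1 and a_D = 0, rearrange to (I - Q) a = r where r[i] = P(i -> A):
  [13/16, -1/16] . (a_B, a_C) = 5/16
  [0, 15/16] . (a_B, a_C) = 3/8

Solving yields:
  a_B = 27/65
  a_C = 2/5

Starting state is B, so the absorption probability is a_B = 27/65.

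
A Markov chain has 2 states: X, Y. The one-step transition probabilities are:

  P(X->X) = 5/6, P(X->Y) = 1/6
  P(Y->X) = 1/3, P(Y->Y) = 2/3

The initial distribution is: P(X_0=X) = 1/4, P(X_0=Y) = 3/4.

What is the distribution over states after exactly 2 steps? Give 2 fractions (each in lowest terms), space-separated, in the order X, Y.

Answer: 9/16 7/16

Derivation:
Propagating the distribution step by step (d_{t+1} = d_t * P):
d_0 = (X=1/4, Y=3/4)
  d_1[X] = 1/4*5/6 + 3/4*1/3 = 11/24
  d_1[Y] = 1/4*1/6 + 3/4*2/3 = 13/24
d_1 = (X=11/24, Y=13/24)
  d_2[X] = 11/24*5/6 + 13/24*1/3 = 9/16
  d_2[Y] = 11/24*1/6 + 13/24*2/3 = 7/16
d_2 = (X=9/16, Y=7/16)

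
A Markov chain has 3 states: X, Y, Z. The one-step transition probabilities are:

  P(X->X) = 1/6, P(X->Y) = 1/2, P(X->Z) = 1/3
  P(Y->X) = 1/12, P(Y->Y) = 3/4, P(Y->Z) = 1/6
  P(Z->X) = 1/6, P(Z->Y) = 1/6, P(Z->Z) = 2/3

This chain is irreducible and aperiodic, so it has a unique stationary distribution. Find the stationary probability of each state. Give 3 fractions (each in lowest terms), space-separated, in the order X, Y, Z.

The stationary distribution satisfies pi = pi * P, i.e.:
  pi_X = 1/6*pi_X + 1/12*pi_Y + 1/6*pi_Z
  pi_Y = 1/2*pi_X + 3/4*pi_Y + 1/6*pi_Z
  pi_Z = 1/3*pi_X + 1/6*pi_Y + 2/3*pi_Z
with normalization: pi_X + pi_Y + pi_Z = 1.

Using the first 2 balance equations plus normalization, the linear system A*pi = b is:
  [-5/6, 1/12, 1/6] . pi = 0
  [1/2, -1/4, 1/6] . pi = 0
  [1, 1, 1] . pi = 1

Solving yields:
  pi_X = 1/8
  pi_Y = 1/2
  pi_Z = 3/8

Verification (pi * P):
  1/8*1/6 + 1/2*1/12 + 3/8*1/6 = 1/8 = pi_X  (ok)
  1/8*1/2 + 1/2*3/4 + 3/8*1/6 = 1/2 = pi_Y  (ok)
  1/8*1/3 + 1/2*1/6 + 3/8*2/3 = 3/8 = pi_Z  (ok)

Answer: 1/8 1/2 3/8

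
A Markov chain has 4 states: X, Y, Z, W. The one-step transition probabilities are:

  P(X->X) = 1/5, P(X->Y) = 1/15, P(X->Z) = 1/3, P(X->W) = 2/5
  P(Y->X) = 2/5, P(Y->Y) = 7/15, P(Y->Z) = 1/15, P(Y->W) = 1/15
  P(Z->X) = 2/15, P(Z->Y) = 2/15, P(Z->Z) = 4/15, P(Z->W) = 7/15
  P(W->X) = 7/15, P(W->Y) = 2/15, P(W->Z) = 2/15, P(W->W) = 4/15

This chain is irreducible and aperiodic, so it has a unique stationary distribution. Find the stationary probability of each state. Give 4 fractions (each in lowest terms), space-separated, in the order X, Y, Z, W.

The stationary distribution satisfies pi = pi * P, i.e.:
  pi_X = 1/5*pi_X + 2/5*pi_Y + 2/15*pi_Z + 7/15*pi_W
  pi_Y = 1/15*pi_X + 7/15*pi_Y + 2/15*pi_Z + 2/15*pi_W
  pi_Z = 1/3*pi_X + 1/15*pi_Y + 4/15*pi_Z + 2/15*pi_W
  pi_W = 2/5*pi_X + 1/15*pi_Y + 7/15*pi_Z + 4/15*pi_W
with normalization: pi_X + pi_Y + pi_Z + pi_W = 1.

Using the first 3 balance equations plus normalization, the linear system A*pi = b is:
  [-4/5, 2/5, 2/15, 7/15] . pi = 0
  [1/15, -8/15, 2/15, 2/15] . pi = 0
  [1/3, 1/15, -11/15, 2/15] . pi = 0
  [1, 1, 1, 1] . pi = 1

Solving yields:
  pi_X = 397/1306
  pi_Y = 443/2612
  pi_Z = 551/2612
  pi_W = 206/653

Verification (pi * P):
  397/1306*1/5 + 443/2612*2/5 + 551/2612*2/15 + 206/653*7/15 = 397/1306 = pi_X  (ok)
  397/1306*1/15 + 443/2612*7/15 + 551/2612*2/15 + 206/653*2/15 = 443/2612 = pi_Y  (ok)
  397/1306*1/3 + 443/2612*1/15 + 551/2612*4/15 + 206/653*2/15 = 551/2612 = pi_Z  (ok)
  397/1306*2/5 + 443/2612*1/15 + 551/2612*7/15 + 206/653*4/15 = 206/653 = pi_W  (ok)

Answer: 397/1306 443/2612 551/2612 206/653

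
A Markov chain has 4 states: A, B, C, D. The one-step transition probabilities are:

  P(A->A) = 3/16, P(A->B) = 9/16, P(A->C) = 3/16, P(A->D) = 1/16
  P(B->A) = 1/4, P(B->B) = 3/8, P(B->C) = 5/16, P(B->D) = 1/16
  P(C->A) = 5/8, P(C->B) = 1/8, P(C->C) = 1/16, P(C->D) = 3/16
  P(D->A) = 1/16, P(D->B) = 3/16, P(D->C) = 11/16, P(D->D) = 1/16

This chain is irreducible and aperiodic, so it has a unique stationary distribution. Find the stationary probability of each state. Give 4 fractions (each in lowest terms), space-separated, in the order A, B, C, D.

The stationary distribution satisfies pi = pi * P, i.e.:
  pi_A = 3/16*pi_A + 1/4*pi_B + 5/8*pi_C + 1/16*pi_D
  pi_B = 9/16*pi_A + 3/8*pi_B + 1/8*pi_C + 3/16*pi_D
  pi_C = 3/16*pi_A + 5/16*pi_B + 1/16*pi_C + 11/16*pi_D
  pi_D = 1/16*pi_A + 1/16*pi_B + 3/16*pi_C + 1/16*pi_D
with normalization: pi_A + pi_B + pi_C + pi_D = 1.

Using the first 3 balance equations plus normalization, the linear system A*pi = b is:
  [-13/16, 1/4, 5/8, 1/16] . pi = 0
  [9/16, -5/8, 1/8, 3/16] . pi = 0
  [3/16, 5/16, -15/16, 11/16] . pi = 0
  [1, 1, 1, 1] . pi = 1

Solving yields:
  pi_A = 829/2708
  pi_B = 239/677
  pi_C = 335/1354
  pi_D = 253/2708

Verification (pi * P):
  829/2708*3/16 + 239/677*1/4 + 335/1354*5/8 + 253/2708*1/16 = 829/2708 = pi_A  (ok)
  829/2708*9/16 + 239/677*3/8 + 335/1354*1/8 + 253/2708*3/16 = 239/677 = pi_B  (ok)
  829/2708*3/16 + 239/677*5/16 + 335/1354*1/16 + 253/2708*11/16 = 335/1354 = pi_C  (ok)
  829/2708*1/16 + 239/677*1/16 + 335/1354*3/16 + 253/2708*1/16 = 253/2708 = pi_D  (ok)

Answer: 829/2708 239/677 335/1354 253/2708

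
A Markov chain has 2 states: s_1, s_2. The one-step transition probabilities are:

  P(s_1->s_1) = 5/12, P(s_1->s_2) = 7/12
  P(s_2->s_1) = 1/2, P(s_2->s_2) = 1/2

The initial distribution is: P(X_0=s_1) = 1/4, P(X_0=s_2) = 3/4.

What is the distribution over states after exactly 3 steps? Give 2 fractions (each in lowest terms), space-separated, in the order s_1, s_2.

Answer: 3191/6912 3721/6912

Derivation:
Propagating the distribution step by step (d_{t+1} = d_t * P):
d_0 = (s_1=1/4, s_2=3/4)
  d_1[s_1] = 1/4*5/12 + 3/4*1/2 = 23/48
  d_1[s_2] = 1/4*7/12 + 3/4*1/2 = 25/48
d_1 = (s_1=23/48, s_2=25/48)
  d_2[s_1] = 23/48*5/12 + 25/48*1/2 = 265/576
  d_2[s_2] = 23/48*7/12 + 25/48*1/2 = 311/576
d_2 = (s_1=265/576, s_2=311/576)
  d_3[s_1] = 265/576*5/12 + 311/576*1/2 = 3191/6912
  d_3[s_2] = 265/576*7/12 + 311/576*1/2 = 3721/6912
d_3 = (s_1=3191/6912, s_2=3721/6912)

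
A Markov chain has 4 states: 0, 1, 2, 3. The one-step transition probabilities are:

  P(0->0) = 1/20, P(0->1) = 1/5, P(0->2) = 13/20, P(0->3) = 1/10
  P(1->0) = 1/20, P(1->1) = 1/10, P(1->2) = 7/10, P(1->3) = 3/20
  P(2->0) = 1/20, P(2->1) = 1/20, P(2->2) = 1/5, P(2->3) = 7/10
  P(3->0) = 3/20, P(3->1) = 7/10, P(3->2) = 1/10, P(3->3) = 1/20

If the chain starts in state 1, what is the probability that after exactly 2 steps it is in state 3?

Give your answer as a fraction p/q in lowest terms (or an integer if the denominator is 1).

Computing P^2 by repeated multiplication:
P^1 =
  0: [1/20, 1/5, 13/20, 1/10]
  1: [1/20, 1/10, 7/10, 3/20]
  2: [1/20, 1/20, 1/5, 7/10]
  3: [3/20, 7/10, 1/10, 1/20]
P^2 =
  0: [3/50, 53/400, 5/16, 99/200]
  1: [13/200, 4/25, 103/400, 207/400]
  2: [3/25, 103/200, 71/400, 3/16]
  3: [11/200, 7/50, 49/80, 77/400]

(P^2)[1 -> 3] = 207/400

Answer: 207/400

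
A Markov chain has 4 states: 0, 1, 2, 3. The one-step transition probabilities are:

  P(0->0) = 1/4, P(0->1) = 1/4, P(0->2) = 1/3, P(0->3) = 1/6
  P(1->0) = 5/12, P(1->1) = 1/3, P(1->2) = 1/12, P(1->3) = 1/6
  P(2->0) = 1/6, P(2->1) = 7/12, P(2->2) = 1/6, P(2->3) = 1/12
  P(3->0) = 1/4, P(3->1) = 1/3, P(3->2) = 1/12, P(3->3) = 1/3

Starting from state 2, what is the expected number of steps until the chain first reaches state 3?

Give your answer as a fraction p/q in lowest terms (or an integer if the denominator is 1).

Let h_i = expected steps to first reach 3 from state i.
Boundary: h_3 = 0.
First-step equations for the other states:
  h_0 = 1 + 1/4*h_0 + 1/4*h_1 + 1/3*h_2 + 1/6*h_3
  h_1 = 1 + 5/12*h_0 + 1/3*h_1 + 1/12*h_2 + 1/6*h_3
  h_2 = 1 + 1/6*h_0 + 7/12*h_1 + 1/6*h_2 + 1/12*h_3

Substituting h_3 = 0 and rearranging gives the linear system (I - Q) h = 1:
  [3/4, -1/4, -1/3] . (h_0, h_1, h_2) = 1
  [-5/12, 2/3, -1/12] . (h_0, h_1, h_2) = 1
  [-1/6, -7/12, 5/6] . (h_0, h_1, h_2) = 1

Solving yields:
  h_0 = 664/99
  h_1 = 652/99
  h_2 = 236/33

Starting state is 2, so the expected hitting time is h_2 = 236/33.

Answer: 236/33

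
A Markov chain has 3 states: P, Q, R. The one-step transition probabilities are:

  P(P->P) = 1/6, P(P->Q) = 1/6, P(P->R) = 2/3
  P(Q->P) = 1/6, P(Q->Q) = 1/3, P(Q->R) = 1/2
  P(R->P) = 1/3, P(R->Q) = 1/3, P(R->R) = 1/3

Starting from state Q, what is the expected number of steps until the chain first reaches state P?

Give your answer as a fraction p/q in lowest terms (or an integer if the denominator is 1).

Let h_i = expected steps to first reach P from state i.
Boundary: h_P = 0.
First-step equations for the other states:
  h_Q = 1 + 1/6*h_P + 1/3*h_Q + 1/2*h_R
  h_R = 1 + 1/3*h_P + 1/3*h_Q + 1/3*h_R

Substituting h_P = 0 and rearranging gives the linear system (I - Q) h = 1:
  [2/3, -1/2] . (h_Q, h_R) = 1
  [-1/3, 2/3] . (h_Q, h_R) = 1

Solving yields:
  h_Q = 21/5
  h_R = 18/5

Starting state is Q, so the expected hitting time is h_Q = 21/5.

Answer: 21/5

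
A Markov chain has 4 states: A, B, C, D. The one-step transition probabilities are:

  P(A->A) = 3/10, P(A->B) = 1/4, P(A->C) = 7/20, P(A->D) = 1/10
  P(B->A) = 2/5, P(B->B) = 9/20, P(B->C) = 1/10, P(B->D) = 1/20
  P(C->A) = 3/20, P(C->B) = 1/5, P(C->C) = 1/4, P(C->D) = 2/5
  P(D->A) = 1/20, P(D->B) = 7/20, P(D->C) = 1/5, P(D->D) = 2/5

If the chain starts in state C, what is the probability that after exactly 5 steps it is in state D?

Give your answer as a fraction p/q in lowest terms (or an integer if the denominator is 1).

Computing P^5 by repeated multiplication:
P^1 =
  A: [3/10, 1/4, 7/20, 1/10]
  B: [2/5, 9/20, 1/10, 1/20]
  C: [3/20, 1/5, 1/4, 2/5]
  D: [1/20, 7/20, 1/5, 2/5]
P^2 =
  A: [99/400, 117/400, 19/80, 89/400]
  B: [127/400, 17/50, 11/50, 49/400]
  C: [73/400, 127/400, 43/200, 57/200]
  D: [41/200, 7/20, 73/400, 21/80]
P^3 =
  A: [119/500, 2551/8000, 879/4000, 1787/8000]
  B: [2163/8000, 1277/4000, 1797/8000, 743/4000]
  C: [913/4000, 53/160, 1651/8000, 1873/8000]
  D: [121/500, 2697/8000, 1639/8000, 27/125]
P^4 =
  A: [38893/160000, 2601/8000, 537/2500, 34719/160000]
  B: [40287/160000, 51391/160000, 17589/80000, 4143/20000]
  C: [19491/80000, 10539/32000, 33829/160000, 17247/80000]
  D: [39837/160000, 10521/32000, 34053/160000, 6701/32000]
P^5 =
  A: [787341/3200000, 20863/64000, 687007/3200000, 341251/1600000]
  B: [98941/400000, 518337/1600000, 693257/3200000, 678541/3200000]
  C: [791433/3200000, 1045939/3200000, 137077/640000, 677243/3200000]
  D: [397763/1600000, 1043377/3200000, 344177/1600000, 672743/3200000]

(P^5)[C -> D] = 677243/3200000

Answer: 677243/3200000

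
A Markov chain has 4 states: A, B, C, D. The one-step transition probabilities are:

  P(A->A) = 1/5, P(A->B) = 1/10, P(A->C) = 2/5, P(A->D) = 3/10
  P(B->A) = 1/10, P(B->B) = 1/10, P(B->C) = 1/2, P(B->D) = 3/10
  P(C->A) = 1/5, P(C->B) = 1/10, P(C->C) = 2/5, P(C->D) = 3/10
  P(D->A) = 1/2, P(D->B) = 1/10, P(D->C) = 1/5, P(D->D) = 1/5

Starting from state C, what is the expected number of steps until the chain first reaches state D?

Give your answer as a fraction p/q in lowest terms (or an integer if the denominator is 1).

Let h_i = expected steps to first reach D from state i.
Boundary: h_D = 0.
First-step equations for the other states:
  h_A = 1 + 1/5*h_A + 1/10*h_B + 2/5*h_C + 3/10*h_D
  h_B = 1 + 1/10*h_A + 1/10*h_B + 1/2*h_C + 3/10*h_D
  h_C = 1 + 1/5*h_A + 1/10*h_B + 2/5*h_C + 3/10*h_D

Substituting h_D = 0 and rearranging gives the linear system (I - Q) h = 1:
  [4/5, -1/10, -2/5] . (h_A, h_B, h_C) = 1
  [-1/10, 9/10, -1/2] . (h_A, h_B, h_C) = 1
  [-1/5, -1/10, 3/5] . (h_A, h_B, h_C) = 1

Solving yields:
  h_A = 10/3
  h_B = 10/3
  h_C = 10/3

Starting state is C, so the expected hitting time is h_C = 10/3.

Answer: 10/3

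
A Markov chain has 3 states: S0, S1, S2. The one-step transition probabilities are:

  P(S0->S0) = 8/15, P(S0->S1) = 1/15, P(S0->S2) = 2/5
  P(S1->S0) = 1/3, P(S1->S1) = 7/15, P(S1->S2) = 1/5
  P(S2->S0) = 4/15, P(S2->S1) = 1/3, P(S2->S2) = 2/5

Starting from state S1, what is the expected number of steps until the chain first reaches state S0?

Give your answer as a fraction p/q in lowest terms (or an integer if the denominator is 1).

Answer: 60/19

Derivation:
Let h_i = expected steps to first reach S0 from state i.
Boundary: h_S0 = 0.
First-step equations for the other states:
  h_S1 = 1 + 1/3*h_S0 + 7/15*h_S1 + 1/5*h_S2
  h_S2 = 1 + 4/15*h_S0 + 1/3*h_S1 + 2/5*h_S2

Substituting h_S0 = 0 and rearranging gives the linear system (I - Q) h = 1:
  [8/15, -1/5] . (h_S1, h_S2) = 1
  [-1/3, 3/5] . (h_S1, h_S2) = 1

Solving yields:
  h_S1 = 60/19
  h_S2 = 65/19

Starting state is S1, so the expected hitting time is h_S1 = 60/19.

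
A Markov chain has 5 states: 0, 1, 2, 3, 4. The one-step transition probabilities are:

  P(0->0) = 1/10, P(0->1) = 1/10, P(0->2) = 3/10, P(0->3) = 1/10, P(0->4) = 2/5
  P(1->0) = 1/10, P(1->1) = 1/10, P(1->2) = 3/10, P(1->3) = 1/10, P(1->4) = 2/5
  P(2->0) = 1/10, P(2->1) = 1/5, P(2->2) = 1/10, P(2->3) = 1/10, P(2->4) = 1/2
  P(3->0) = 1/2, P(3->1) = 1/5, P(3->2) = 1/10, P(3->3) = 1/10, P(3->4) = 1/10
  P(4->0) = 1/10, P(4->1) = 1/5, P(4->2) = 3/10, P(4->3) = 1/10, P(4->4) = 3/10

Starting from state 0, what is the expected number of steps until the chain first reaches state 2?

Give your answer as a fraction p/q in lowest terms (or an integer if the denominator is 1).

Let h_i = expected steps to first reach 2 from state i.
Boundary: h_2 = 0.
First-step equations for the other states:
  h_0 = 1 + 1/10*h_0 + 1/10*h_1 + 3/10*h_2 + 1/10*h_3 + 2/5*h_4
  h_1 = 1 + 1/10*h_0 + 1/10*h_1 + 3/10*h_2 + 1/10*h_3 + 2/5*h_4
  h_3 = 1 + 1/2*h_0 + 1/5*h_1 + 1/10*h_2 + 1/10*h_3 + 1/10*h_4
  h_4 = 1 + 1/10*h_0 + 1/5*h_1 + 3/10*h_2 + 1/10*h_3 + 3/10*h_4

Substituting h_2 = 0 and rearranging gives the linear system (I - Q) h = 1:
  [9/10, -1/10, -1/10, -2/5] . (h_0, h_1, h_3, h_4) = 1
  [-1/10, 9/10, -1/10, -2/5] . (h_0, h_1, h_3, h_4) = 1
  [-1/2, -1/5, 9/10, -1/10] . (h_0, h_1, h_3, h_4) = 1
  [-1/10, -1/5, -1/10, 7/10] . (h_0, h_1, h_3, h_4) = 1

Solving yields:
  h_0 = 25/7
  h_1 = 25/7
  h_3 = 30/7
  h_4 = 25/7

Starting state is 0, so the expected hitting time is h_0 = 25/7.

Answer: 25/7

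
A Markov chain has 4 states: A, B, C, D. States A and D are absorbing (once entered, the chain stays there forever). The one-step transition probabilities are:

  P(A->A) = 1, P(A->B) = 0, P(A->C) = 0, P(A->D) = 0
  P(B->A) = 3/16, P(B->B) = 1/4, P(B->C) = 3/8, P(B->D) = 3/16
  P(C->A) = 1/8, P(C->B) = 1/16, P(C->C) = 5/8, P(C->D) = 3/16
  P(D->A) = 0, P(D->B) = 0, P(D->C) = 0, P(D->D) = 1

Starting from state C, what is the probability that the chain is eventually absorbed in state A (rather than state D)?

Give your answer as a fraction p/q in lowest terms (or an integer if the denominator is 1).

Let a_i = P(absorbed in A | start in state i).
Boundary conditions: a_A = 1, a_D = 0.
For each transient state i, a_i = sum_j P(i->j) * a_j:
  a_B = 3/16*a_A + 1/4*a_B + 3/8*a_C + 3/16*a_D
  a_C = 1/8*a_A + 1/16*a_B + 5/8*a_C + 3/16*a_D

Substituting a_A = 1 and a_D = 0, rearrange to (I - Q) a = r where r[i] = P(i -> A):
  [3/4, -3/8] . (a_B, a_C) = 3/16
  [-1/16, 3/8] . (a_B, a_C) = 1/8

Solving yields:
  a_B = 5/11
  a_C = 9/22

Starting state is C, so the absorption probability is a_C = 9/22.

Answer: 9/22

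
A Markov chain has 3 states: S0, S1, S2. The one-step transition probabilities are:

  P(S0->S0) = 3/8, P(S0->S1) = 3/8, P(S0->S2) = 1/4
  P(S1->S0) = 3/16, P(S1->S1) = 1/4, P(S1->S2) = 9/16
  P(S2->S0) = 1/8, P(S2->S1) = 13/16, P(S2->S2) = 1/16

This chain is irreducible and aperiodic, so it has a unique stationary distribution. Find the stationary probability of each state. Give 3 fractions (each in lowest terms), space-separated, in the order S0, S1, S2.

Answer: 63/307 142/307 102/307

Derivation:
The stationary distribution satisfies pi = pi * P, i.e.:
  pi_S0 = 3/8*pi_S0 + 3/16*pi_S1 + 1/8*pi_S2
  pi_S1 = 3/8*pi_S0 + 1/4*pi_S1 + 13/16*pi_S2
  pi_S2 = 1/4*pi_S0 + 9/16*pi_S1 + 1/16*pi_S2
with normalization: pi_S0 + pi_S1 + pi_S2 = 1.

Using the first 2 balance equations plus normalization, the linear system A*pi = b is:
  [-5/8, 3/16, 1/8] . pi = 0
  [3/8, -3/4, 13/16] . pi = 0
  [1, 1, 1] . pi = 1

Solving yields:
  pi_S0 = 63/307
  pi_S1 = 142/307
  pi_S2 = 102/307

Verification (pi * P):
  63/307*3/8 + 142/307*3/16 + 102/307*1/8 = 63/307 = pi_S0  (ok)
  63/307*3/8 + 142/307*1/4 + 102/307*13/16 = 142/307 = pi_S1  (ok)
  63/307*1/4 + 142/307*9/16 + 102/307*1/16 = 102/307 = pi_S2  (ok)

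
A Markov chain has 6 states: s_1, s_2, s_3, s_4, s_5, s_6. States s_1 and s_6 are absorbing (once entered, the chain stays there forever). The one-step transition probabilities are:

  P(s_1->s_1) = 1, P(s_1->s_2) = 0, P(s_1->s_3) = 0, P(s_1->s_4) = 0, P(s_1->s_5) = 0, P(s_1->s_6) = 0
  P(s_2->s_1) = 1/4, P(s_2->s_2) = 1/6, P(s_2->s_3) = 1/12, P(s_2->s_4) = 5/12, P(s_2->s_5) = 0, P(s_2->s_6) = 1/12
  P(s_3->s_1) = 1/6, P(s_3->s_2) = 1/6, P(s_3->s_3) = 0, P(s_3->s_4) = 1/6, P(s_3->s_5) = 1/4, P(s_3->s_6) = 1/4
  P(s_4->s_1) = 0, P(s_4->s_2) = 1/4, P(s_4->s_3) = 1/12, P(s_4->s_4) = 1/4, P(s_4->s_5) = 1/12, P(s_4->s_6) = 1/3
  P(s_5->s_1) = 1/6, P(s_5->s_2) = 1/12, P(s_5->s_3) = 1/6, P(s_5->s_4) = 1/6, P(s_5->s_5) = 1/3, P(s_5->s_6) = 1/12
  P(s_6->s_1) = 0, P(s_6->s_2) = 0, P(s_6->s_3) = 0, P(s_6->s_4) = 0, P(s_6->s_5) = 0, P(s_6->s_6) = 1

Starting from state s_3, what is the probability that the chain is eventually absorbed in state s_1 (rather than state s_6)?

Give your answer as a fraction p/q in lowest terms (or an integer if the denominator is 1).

Let a_i = P(absorbed in s_1 | start in state i).
Boundary conditions: a_s_1 = 1, a_s_6 = 0.
For each transient state i, a_i = sum_j P(i->j) * a_j:
  a_s_2 = 1/4*a_s_1 + 1/6*a_s_2 + 1/12*a_s_3 + 5/12*a_s_4 + 0*a_s_5 + 1/12*a_s_6
  a_s_3 = 1/6*a_s_1 + 1/6*a_s_2 + 0*a_s_3 + 1/6*a_s_4 + 1/4*a_s_5 + 1/4*a_s_6
  a_s_4 = 0*a_s_1 + 1/4*a_s_2 + 1/12*a_s_3 + 1/4*a_s_4 + 1/12*a_s_5 + 1/3*a_s_6
  a_s_5 = 1/6*a_s_1 + 1/12*a_s_2 + 1/6*a_s_3 + 1/6*a_s_4 + 1/3*a_s_5 + 1/12*a_s_6

Substituting a_s_1 = 1 and a_s_6 = 0, rearrange to (I - Q) a = r where r[i] = P(i -> s_1):
  [5/6, -1/12, -5/12, 0] . (a_s_2, a_s_3, a_s_4, a_s_5) = 1/4
  [-1/6, 1, -1/6, -1/4] . (a_s_2, a_s_3, a_s_4, a_s_5) = 1/6
  [-1/4, -1/12, 3/4, -1/12] . (a_s_2, a_s_3, a_s_4, a_s_5) = 0
  [-1/12, -1/6, -1/6, 2/3] . (a_s_2, a_s_3, a_s_4, a_s_5) = 1/6

Solving yields:
  a_s_2 = 341/730
  a_s_3 = 473/1168
  a_s_4 = 1479/5840
  a_s_5 = 1381/2920

Starting state is s_3, so the absorption probability is a_s_3 = 473/1168.

Answer: 473/1168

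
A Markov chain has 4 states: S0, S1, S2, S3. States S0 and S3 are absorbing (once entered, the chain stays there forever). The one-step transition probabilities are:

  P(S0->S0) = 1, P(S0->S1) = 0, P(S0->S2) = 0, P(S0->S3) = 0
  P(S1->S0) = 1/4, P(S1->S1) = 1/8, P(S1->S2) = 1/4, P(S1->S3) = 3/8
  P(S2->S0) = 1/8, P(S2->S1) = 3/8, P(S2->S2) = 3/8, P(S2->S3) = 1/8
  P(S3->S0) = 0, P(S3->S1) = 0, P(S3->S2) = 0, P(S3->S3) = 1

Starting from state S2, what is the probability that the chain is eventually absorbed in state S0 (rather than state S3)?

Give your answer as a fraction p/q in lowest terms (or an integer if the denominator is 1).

Let a_i = P(absorbed in S0 | start in state i).
Boundary conditions: a_S0 = 1, a_S3 = 0.
For each transient state i, a_i = sum_j P(i->j) * a_j:
  a_S1 = 1/4*a_S0 + 1/8*a_S1 + 1/4*a_S2 + 3/8*a_S3
  a_S2 = 1/8*a_S0 + 3/8*a_S1 + 3/8*a_S2 + 1/8*a_S3

Substituting a_S0 = 1 and a_S3 = 0, rearrange to (I - Q) a = r where r[i] = P(i -> S0):
  [7/8, -1/4] . (a_S1, a_S2) = 1/4
  [-3/8, 5/8] . (a_S1, a_S2) = 1/8

Solving yields:
  a_S1 = 12/29
  a_S2 = 13/29

Starting state is S2, so the absorption probability is a_S2 = 13/29.

Answer: 13/29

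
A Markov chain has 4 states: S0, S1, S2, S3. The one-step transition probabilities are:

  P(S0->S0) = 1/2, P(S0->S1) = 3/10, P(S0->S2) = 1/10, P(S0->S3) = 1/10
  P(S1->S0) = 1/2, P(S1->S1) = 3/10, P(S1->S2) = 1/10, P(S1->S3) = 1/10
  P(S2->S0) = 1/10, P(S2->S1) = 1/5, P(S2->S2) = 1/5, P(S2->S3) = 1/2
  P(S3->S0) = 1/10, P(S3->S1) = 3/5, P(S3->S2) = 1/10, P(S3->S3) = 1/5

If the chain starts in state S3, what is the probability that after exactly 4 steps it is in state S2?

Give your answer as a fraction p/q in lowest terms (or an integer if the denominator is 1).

Answer: 1111/10000

Derivation:
Computing P^4 by repeated multiplication:
P^1 =
  S0: [1/2, 3/10, 1/10, 1/10]
  S1: [1/2, 3/10, 1/10, 1/10]
  S2: [1/10, 1/5, 1/5, 1/2]
  S3: [1/10, 3/5, 1/10, 1/5]
P^2 =
  S0: [21/50, 8/25, 11/100, 3/20]
  S1: [21/50, 8/25, 11/100, 3/20]
  S2: [11/50, 43/100, 3/25, 23/100]
  S3: [19/50, 7/20, 11/100, 4/25]
P^3 =
  S0: [99/250, 167/500, 111/1000, 159/1000]
  S1: [99/250, 167/500, 111/1000, 159/1000]
  S2: [9/25, 357/1000, 14/125, 171/1000]
  S3: [49/125, 337/1000, 111/1000, 4/25]
P^4 =
  S0: [49/125, 1683/5000, 1111/10000, 1603/10000]
  S1: [49/125, 1683/5000, 1111/10000, 1603/10000]
  S2: [967/2500, 3401/10000, 139/1250, 1619/10000]
  S3: [979/2500, 3369/10000, 1111/10000, 401/2500]

(P^4)[S3 -> S2] = 1111/10000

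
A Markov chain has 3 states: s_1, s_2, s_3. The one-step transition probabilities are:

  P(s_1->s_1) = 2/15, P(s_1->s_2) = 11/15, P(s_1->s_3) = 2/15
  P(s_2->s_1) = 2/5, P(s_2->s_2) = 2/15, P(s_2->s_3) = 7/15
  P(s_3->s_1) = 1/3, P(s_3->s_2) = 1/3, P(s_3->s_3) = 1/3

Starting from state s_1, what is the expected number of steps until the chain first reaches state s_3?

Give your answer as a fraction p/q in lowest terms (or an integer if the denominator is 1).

Answer: 360/103

Derivation:
Let h_i = expected steps to first reach s_3 from state i.
Boundary: h_s_3 = 0.
First-step equations for the other states:
  h_s_1 = 1 + 2/15*h_s_1 + 11/15*h_s_2 + 2/15*h_s_3
  h_s_2 = 1 + 2/5*h_s_1 + 2/15*h_s_2 + 7/15*h_s_3

Substituting h_s_3 = 0 and rearranging gives the linear system (I - Q) h = 1:
  [13/15, -11/15] . (h_s_1, h_s_2) = 1
  [-2/5, 13/15] . (h_s_1, h_s_2) = 1

Solving yields:
  h_s_1 = 360/103
  h_s_2 = 285/103

Starting state is s_1, so the expected hitting time is h_s_1 = 360/103.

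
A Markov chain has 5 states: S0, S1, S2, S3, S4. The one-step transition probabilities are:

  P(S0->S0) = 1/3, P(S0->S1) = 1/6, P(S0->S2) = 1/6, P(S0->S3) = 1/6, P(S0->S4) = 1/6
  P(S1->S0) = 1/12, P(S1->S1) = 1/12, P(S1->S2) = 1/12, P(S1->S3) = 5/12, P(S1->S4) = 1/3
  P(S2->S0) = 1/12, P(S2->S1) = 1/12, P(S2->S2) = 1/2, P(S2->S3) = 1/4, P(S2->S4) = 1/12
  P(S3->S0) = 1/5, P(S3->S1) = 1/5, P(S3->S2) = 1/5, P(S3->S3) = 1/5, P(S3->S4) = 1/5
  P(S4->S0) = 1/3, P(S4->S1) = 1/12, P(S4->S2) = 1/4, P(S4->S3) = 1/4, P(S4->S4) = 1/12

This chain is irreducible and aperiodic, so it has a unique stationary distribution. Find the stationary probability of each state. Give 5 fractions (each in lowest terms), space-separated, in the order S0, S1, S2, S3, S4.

Answer: 189/934 60/467 870/3269 1585/6538 75/467

Derivation:
The stationary distribution satisfies pi = pi * P, i.e.:
  pi_S0 = 1/3*pi_S0 + 1/12*pi_S1 + 1/12*pi_S2 + 1/5*pi_S3 + 1/3*pi_S4
  pi_S1 = 1/6*pi_S0 + 1/12*pi_S1 + 1/12*pi_S2 + 1/5*pi_S3 + 1/12*pi_S4
  pi_S2 = 1/6*pi_S0 + 1/12*pi_S1 + 1/2*pi_S2 + 1/5*pi_S3 + 1/4*pi_S4
  pi_S3 = 1/6*pi_S0 + 5/12*pi_S1 + 1/4*pi_S2 + 1/5*pi_S3 + 1/4*pi_S4
  pi_S4 = 1/6*pi_S0 + 1/3*pi_S1 + 1/12*pi_S2 + 1/5*pi_S3 + 1/12*pi_S4
with normalization: pi_S0 + pi_S1 + pi_S2 + pi_S3 + pi_S4 = 1.

Using the first 4 balance equations plus normalization, the linear system A*pi = b is:
  [-2/3, 1/12, 1/12, 1/5, 1/3] . pi = 0
  [1/6, -11/12, 1/12, 1/5, 1/12] . pi = 0
  [1/6, 1/12, -1/2, 1/5, 1/4] . pi = 0
  [1/6, 5/12, 1/4, -4/5, 1/4] . pi = 0
  [1, 1, 1, 1, 1] . pi = 1

Solving yields:
  pi_S0 = 189/934
  pi_S1 = 60/467
  pi_S2 = 870/3269
  pi_S3 = 1585/6538
  pi_S4 = 75/467

Verification (pi * P):
  189/934*1/3 + 60/467*1/12 + 870/3269*1/12 + 1585/6538*1/5 + 75/467*1/3 = 189/934 = pi_S0  (ok)
  189/934*1/6 + 60/467*1/12 + 870/3269*1/12 + 1585/6538*1/5 + 75/467*1/12 = 60/467 = pi_S1  (ok)
  189/934*1/6 + 60/467*1/12 + 870/3269*1/2 + 1585/6538*1/5 + 75/467*1/4 = 870/3269 = pi_S2  (ok)
  189/934*1/6 + 60/467*5/12 + 870/3269*1/4 + 1585/6538*1/5 + 75/467*1/4 = 1585/6538 = pi_S3  (ok)
  189/934*1/6 + 60/467*1/3 + 870/3269*1/12 + 1585/6538*1/5 + 75/467*1/12 = 75/467 = pi_S4  (ok)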